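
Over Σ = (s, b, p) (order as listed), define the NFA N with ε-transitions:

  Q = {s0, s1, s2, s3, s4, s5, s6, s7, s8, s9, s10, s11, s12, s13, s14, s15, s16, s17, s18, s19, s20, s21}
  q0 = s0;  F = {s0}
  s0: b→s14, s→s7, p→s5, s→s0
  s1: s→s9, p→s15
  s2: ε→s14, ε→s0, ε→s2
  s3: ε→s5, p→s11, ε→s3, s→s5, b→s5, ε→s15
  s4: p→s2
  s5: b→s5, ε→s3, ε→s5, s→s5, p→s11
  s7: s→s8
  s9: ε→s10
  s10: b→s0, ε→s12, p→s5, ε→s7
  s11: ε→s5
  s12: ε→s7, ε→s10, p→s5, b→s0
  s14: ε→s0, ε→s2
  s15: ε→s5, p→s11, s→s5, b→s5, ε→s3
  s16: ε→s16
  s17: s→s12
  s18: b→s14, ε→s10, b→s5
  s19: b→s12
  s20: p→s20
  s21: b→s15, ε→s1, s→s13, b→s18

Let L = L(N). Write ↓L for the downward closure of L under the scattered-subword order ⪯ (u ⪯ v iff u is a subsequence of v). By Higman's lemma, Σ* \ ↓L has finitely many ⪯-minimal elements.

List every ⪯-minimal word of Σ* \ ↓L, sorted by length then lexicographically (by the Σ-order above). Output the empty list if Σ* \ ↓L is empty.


min(Σ*\↓L) = [p].

|Q|=22, |F|=1, |δ|=50 (21 ε).
min D↑ (2 st, q0=0, F={1}): 0:s→0,b→0,p→1 1:s→1,b→1,p→1 [Hopcroft].
'p': N↓-sim [9, 4] end={s11,s15,s3,s5} ∉↓L; 1/1 single-dels accept.
1 obstructions.


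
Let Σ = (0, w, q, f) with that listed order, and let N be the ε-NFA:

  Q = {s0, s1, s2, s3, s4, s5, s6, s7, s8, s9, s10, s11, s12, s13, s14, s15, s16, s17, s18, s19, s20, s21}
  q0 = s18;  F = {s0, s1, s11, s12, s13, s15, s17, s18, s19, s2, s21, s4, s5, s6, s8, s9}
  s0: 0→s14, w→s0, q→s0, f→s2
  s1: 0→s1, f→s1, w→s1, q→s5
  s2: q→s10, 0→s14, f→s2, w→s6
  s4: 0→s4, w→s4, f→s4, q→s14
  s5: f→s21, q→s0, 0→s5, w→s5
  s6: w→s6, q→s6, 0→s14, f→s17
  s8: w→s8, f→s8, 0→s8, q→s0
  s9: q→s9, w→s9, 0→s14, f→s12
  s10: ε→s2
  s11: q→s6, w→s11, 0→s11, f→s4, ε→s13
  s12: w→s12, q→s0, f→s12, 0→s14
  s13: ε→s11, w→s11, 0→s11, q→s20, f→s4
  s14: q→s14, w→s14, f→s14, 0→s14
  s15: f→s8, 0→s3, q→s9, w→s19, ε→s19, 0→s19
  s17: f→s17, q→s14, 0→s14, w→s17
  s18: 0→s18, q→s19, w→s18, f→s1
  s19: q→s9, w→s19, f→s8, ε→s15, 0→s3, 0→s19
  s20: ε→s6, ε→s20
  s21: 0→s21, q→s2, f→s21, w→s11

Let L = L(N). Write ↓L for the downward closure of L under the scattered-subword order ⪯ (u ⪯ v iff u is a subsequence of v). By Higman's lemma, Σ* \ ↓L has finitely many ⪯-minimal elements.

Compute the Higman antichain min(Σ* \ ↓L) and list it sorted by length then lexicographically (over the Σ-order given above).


min(Σ*\↓L) = [qq0, fqfwfq].

|Q|=22, |F|=16, |δ|=77 (7 ε).
min D↑ (15 st, q0=0, F={6}): 0:0→0,w→0,q→1,f→2 1:0→1,w→1,q→3,f→4 2:0→2,w→2,q→5,f→2 3:0→6,w→3,q→3,f→7 4:0→4,w→4,q→8,f→4 5:0→5,w→5,q→8,f→9 6:0→6,w→6,q→6,f→6 7:0→6,w→7,q→8,f→7 8:0→6,w→8,q→8,f→10 9:0→9,w→11,q→10,f→9 10:0→6,w→12,q→10,f→10 11:0→11,w→11,q→12,f→13 12:0→6,w→12,q→12,f→14 13:0→13,w→13,q→6,f→13 14:0→6,w→14,q→6,f→14 (ε-aug+det+¬).
'qq0': N↓-sim [20, 18, 9, 1] end={s14} — reject; 3/3 single-dels accept.
'fqfwfq': N↓-sim [20, 15, 12, 10, 7, 3, 1] end={s14} — reject; 6/6 del acc.
2 words, ⪯-incomp.


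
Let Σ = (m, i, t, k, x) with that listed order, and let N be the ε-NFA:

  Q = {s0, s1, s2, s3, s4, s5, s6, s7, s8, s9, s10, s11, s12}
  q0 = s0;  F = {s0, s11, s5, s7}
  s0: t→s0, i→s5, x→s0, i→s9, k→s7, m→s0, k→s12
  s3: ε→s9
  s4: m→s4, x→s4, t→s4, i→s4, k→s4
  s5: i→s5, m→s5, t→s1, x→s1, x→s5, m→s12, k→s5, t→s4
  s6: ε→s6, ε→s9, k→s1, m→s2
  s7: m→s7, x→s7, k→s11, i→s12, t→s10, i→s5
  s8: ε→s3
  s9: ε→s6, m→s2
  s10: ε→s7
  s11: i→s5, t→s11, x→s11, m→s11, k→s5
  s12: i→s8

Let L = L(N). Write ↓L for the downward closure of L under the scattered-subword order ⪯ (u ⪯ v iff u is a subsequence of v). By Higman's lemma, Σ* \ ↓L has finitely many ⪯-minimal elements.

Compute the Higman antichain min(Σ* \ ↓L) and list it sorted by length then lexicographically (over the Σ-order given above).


|Q|=13, |F|=4, |δ|=41 (6 ε).
min D↑ (5 st, q0=0, F={3}): 0:m→0,i→1,t→0,k→2,x→0 1:m→1,i→1,t→3,k→1,x→1 2:m→2,i→1,t→2,k→4,x→2 3:m→3,i→3,t→3,k→3,x→3 4:m→4,i→1,t→4,k→1,x→4 [Hopcroft].
'it': |S_i|=[13, 9, 2] end={s1,s4} ∉↓L; 2/2 deletions ∈↓L.
'kkkt': N↓-sim [13, 12, 10, 9, 2] end={s1,s4} ∉↓L; 4/4 deletions ∈↓L.
2 minimals (antichain).

A = [it, kkkt].


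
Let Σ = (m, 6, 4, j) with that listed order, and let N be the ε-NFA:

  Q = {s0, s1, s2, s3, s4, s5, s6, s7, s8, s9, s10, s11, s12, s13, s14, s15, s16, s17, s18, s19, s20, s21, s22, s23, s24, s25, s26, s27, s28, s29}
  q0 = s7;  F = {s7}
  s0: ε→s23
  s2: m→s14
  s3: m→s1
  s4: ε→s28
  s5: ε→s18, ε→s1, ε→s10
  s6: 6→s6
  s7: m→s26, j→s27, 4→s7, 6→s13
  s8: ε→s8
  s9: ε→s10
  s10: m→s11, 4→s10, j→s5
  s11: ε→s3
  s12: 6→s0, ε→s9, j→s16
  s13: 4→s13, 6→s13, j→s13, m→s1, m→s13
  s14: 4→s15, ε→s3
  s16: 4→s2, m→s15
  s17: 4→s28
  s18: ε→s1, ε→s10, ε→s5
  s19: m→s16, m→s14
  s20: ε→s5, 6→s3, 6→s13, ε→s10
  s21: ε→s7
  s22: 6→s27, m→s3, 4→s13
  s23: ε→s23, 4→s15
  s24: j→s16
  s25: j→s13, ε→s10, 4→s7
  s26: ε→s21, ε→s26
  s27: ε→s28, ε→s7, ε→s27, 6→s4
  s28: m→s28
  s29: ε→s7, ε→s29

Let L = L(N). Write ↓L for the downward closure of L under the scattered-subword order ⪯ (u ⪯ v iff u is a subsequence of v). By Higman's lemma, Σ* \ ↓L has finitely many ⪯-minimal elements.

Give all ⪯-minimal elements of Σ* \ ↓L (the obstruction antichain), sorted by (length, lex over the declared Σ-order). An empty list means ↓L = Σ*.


min(Σ*\↓L) = [6].

|Q|=30, |F|=1, |δ|=59 (25 ε).
min D↑ (2 st, q0=0, F={1}): 0:m→0,6→1,4→0,j→0 1:m→1,6→1,4→1,j→1 [Hopcroft].
'6': run [8, 4] end={s1,s13,s28,s4} ∉↓L; 1/1 del acc.
1 words, ⪯-incomp.


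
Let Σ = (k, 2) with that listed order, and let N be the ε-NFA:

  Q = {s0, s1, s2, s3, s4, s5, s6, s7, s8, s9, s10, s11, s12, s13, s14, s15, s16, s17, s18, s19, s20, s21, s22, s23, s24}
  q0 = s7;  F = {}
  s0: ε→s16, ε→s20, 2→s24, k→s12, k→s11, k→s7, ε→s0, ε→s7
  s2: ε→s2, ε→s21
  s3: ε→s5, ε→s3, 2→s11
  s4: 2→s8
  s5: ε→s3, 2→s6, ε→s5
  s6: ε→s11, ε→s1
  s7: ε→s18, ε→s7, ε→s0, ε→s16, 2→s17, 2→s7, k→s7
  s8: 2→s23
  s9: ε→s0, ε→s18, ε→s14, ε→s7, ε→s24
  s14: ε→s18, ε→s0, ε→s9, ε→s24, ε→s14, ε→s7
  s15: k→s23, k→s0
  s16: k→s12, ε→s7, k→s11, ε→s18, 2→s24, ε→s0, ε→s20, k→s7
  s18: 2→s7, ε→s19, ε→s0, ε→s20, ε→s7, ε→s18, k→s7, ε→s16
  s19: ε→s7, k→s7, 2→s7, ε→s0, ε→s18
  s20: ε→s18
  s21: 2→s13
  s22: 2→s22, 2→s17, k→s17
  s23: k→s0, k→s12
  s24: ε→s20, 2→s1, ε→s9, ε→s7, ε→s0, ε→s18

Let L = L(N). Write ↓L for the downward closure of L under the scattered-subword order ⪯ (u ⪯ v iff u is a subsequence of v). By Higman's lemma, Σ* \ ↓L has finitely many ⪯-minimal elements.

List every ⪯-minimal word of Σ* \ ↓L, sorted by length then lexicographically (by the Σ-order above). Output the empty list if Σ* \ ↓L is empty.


|Q|=25, |F|=0, |δ|=74 (46 ε).
min D↑ (1 st, q0=0, F={0}): 0:k→0,2→0 (ε-aug+det+¬).
ε ∈ L(D↑) ⇒ ↓L = ∅.

Antichain: [ε].


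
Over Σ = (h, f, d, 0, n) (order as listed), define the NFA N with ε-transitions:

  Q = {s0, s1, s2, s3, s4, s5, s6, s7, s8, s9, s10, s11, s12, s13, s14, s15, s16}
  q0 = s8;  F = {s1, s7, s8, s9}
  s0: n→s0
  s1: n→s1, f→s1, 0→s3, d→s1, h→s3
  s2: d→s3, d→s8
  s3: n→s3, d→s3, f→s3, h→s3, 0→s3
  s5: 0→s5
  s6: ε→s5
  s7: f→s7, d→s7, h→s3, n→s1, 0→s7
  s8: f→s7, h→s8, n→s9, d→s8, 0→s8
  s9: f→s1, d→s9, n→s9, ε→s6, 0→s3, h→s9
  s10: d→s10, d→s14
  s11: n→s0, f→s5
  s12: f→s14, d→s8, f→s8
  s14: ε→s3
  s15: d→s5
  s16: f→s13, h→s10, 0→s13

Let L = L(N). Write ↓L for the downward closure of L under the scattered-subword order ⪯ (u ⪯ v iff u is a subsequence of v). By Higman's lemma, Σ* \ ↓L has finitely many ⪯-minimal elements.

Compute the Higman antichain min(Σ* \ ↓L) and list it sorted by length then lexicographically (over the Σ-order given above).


|Q|=17, |F|=4, |δ|=43 (3 ε).
min D↑ (5 st, q0=0, F={3}): 0:h→0,f→1,d→0,0→0,n→2 1:h→3,f→1,d→1,0→1,n→4 2:h→2,f→4,d→2,0→3,n→2 3:h→3,f→3,d→3,0→3,n→3 4:h→3,f→4,d→4,0→3,n→4.
'fh': |S_i|=[7, 3, 1] end={s3} ∉↓L; 2/2 single-dels accept.
'n0': run [7, 5, 2] end={s3,s5} — reject; 2/2 single-dels accept.
2 minimals (antichain).

min(Σ*\↓L) = [fh, n0].


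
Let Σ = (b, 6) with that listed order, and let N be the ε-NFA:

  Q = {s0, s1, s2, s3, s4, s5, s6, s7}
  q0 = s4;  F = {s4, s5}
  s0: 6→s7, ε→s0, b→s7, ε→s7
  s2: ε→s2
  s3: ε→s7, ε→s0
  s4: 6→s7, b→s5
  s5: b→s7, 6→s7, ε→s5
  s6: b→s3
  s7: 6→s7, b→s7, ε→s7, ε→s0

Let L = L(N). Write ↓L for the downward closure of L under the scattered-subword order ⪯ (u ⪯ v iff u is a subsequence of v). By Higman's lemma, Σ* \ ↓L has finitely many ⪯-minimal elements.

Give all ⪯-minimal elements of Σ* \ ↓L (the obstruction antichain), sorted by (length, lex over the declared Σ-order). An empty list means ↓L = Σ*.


|Q|=8, |F|=2, |δ|=17 (8 ε).
min D↑ (3 st, q0=0, F={2}): 0:b→1,6→2 1:b→2,6→2 2:b→2,6→2 (ε-aug+det+¬).
'6': |S_i|=[4, 2] end={s0,s7} — reject; 1/1 single-dels accept.
'bb': N↓-sim [4, 3, 2] end={s0,s7} — reject; 2/2 del acc.
2 minimals (antichain).

A = [6, bb].


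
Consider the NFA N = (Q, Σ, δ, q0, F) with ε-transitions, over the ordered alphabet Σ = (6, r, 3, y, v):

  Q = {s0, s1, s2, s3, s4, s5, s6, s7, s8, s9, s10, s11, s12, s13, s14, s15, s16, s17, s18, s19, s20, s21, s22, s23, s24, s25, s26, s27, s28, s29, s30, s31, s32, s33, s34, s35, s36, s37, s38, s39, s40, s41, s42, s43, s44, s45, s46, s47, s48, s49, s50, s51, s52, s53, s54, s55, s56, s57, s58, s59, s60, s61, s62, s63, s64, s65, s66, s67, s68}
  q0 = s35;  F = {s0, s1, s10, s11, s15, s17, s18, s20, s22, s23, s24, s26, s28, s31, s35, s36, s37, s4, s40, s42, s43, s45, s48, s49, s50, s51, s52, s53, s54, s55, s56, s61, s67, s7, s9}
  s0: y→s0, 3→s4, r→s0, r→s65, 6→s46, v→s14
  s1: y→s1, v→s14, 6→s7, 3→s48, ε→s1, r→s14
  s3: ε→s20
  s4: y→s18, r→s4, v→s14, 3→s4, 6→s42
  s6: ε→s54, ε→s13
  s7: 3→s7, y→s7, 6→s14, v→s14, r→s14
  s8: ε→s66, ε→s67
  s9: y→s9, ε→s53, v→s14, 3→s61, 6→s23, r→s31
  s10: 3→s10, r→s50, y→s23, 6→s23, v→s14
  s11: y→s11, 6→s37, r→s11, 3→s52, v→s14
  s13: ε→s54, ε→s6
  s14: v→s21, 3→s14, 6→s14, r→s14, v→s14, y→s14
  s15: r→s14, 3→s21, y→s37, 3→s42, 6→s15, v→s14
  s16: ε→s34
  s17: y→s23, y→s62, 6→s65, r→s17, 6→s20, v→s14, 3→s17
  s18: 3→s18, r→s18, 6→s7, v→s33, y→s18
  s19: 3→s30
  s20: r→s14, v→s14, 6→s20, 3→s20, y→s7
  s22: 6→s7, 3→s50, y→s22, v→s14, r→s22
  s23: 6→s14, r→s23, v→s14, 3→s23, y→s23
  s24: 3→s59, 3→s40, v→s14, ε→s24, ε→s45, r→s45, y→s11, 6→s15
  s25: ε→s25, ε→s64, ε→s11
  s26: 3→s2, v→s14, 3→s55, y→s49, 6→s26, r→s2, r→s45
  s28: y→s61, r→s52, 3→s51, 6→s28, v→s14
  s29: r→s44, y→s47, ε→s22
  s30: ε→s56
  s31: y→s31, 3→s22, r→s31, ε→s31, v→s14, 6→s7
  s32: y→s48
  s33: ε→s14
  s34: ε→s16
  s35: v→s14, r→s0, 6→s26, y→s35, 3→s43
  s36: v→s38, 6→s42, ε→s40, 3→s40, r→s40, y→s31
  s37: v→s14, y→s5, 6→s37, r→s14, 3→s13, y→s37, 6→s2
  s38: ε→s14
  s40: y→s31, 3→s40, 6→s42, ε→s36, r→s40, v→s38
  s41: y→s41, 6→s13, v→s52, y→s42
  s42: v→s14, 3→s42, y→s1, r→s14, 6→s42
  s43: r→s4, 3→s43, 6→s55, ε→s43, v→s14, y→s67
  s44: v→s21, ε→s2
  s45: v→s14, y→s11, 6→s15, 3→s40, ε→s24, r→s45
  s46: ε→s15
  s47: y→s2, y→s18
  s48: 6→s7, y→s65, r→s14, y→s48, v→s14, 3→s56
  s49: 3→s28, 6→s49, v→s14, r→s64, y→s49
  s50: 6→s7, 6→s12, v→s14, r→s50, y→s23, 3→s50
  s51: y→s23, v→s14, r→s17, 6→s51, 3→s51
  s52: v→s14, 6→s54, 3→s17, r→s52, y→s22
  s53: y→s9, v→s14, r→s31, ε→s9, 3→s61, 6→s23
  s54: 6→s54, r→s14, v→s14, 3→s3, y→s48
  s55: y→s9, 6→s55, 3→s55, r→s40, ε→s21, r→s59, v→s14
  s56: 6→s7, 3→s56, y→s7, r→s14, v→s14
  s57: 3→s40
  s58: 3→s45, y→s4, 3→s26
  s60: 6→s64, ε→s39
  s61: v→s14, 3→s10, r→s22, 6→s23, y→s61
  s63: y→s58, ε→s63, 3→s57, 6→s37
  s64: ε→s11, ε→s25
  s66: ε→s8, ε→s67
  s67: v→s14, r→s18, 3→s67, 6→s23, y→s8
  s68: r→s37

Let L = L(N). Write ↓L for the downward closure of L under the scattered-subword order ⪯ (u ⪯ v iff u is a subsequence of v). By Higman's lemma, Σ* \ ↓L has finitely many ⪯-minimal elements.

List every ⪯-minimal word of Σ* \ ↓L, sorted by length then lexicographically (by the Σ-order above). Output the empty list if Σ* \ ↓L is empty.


|Q|=69, |F|=35, |δ|=248 (35 ε).
min D↑ (33 st, q0=0, F={4}): 0:6→1,r→2,3→3,y→0,v→4 1:6→1,r→5,3→6,y→7,v→4 2:6→8,r→2,3→9,y→2,v→4 3:6→6,r→9,3→3,y→10,v→4 4:6→4,r→4,3→4,y→4,v→4 5:6→8,r→5,3→11,y→12,v→4 6:6→6,r→11,3→6,y→13,v→4 7:6→7,r→12,3→14,y→7,v→4 8:6→8,r→4,3→15,y→16,v→4 9:6→15,r→9,3→9,y→17,v→4 10:6→18,r→17,3→10,y→10,v→4 11:6→15,r→11,3→11,y→19,v→4 12:6→16,r→12,3→20,y→12,v→4 13:6→18,r→19,3→21,y→13,v→4 14:6→14,r→20,3→22,y→21,v→4 15:6→15,r→4,3→15,y→23,v→4 16:6→16,r→4,3→24,y→16,v→4 17:6→25,r→17,3→17,y→17,v→4 18:6→4,r→18,3→18,y→18,v→4 19:6→25,r→19,3→26,y→19,v→4 20:6→24,r→20,3→27,y→26,v→4 21:6→18,r→26,3→28,y→21,v→4 22:6→22,r→27,3→22,y→18,v→4 23:6→25,r→4,3→29,y→23,v→4 24:6→24,r→4,3→30,y→29,v→4 25:6→4,r→4,3→25,y→25,v→4 26:6→25,r→26,3→31,y→26,v→4 27:6→30,r→27,3→27,y→18,v→4 28:6→18,r→31,3→28,y→18,v→4 29:6→25,r→4,3→32,y→29,v→4 30:6→30,r→4,3→30,y→25,v→4 31:6→25,r→31,3→31,y→18,v→4 32:6→25,r→4,3→32,y→25,v→4 [Hopcroft].
'v': N↓-sim [53, 4] end={s14,s21,s33,s38} ∉↓L; 1/1 del acc.
'r6r': |S_i|=[53, 39, 19, 2] end={s14,s21} rej; 3/3 deletions ∈↓L.
'3y66': N↓-sim [53, 40, 22, 5, 2] end={s14,s21} ∉↓L; 4/4 single-dels accept.
'6y33y6': run [53, 44, 33, 22, 14, 5, 2] end={s14,s21} ∉↓L; 6/6 single-dels accept.
4 minimals (antichain).

A = [v, r6r, 3y66, 6y33y6].


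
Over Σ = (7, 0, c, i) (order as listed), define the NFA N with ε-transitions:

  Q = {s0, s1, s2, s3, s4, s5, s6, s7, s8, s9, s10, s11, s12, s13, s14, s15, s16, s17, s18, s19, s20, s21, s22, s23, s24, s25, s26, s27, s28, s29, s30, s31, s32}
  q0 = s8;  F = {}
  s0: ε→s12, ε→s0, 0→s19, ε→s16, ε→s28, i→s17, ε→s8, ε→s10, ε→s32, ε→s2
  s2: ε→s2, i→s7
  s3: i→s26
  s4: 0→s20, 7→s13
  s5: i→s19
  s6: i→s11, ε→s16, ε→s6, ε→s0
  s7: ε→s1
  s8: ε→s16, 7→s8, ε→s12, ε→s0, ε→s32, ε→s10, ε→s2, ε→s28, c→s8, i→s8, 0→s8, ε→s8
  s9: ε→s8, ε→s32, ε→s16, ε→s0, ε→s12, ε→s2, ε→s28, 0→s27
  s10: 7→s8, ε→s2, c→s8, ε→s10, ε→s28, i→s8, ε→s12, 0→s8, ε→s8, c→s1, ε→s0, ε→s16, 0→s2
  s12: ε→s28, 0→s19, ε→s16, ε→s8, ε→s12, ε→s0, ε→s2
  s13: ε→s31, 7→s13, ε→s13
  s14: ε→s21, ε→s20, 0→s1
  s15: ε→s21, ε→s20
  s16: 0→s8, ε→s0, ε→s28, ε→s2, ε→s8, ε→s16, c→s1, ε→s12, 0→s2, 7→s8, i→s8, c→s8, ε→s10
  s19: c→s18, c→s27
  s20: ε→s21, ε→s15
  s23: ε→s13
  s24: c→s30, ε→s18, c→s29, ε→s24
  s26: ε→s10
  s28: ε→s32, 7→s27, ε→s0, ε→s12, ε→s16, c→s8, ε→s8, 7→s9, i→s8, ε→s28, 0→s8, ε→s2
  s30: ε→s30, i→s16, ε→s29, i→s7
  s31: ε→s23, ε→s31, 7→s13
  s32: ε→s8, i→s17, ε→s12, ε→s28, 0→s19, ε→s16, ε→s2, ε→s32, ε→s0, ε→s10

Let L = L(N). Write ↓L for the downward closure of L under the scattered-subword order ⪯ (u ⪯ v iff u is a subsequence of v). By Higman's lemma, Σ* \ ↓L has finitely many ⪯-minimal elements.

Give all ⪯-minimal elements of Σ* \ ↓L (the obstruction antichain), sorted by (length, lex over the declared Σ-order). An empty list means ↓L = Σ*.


|Q|=33, |F|=0, |δ|=121 (79 ε).
min D↑ (1 st, q0=0, F={0}): 0:7→0,0→0,c→0,i→0 [Hopcroft].
ε ∈ L(D↑) — L = ∅.

Antichain: [ε].


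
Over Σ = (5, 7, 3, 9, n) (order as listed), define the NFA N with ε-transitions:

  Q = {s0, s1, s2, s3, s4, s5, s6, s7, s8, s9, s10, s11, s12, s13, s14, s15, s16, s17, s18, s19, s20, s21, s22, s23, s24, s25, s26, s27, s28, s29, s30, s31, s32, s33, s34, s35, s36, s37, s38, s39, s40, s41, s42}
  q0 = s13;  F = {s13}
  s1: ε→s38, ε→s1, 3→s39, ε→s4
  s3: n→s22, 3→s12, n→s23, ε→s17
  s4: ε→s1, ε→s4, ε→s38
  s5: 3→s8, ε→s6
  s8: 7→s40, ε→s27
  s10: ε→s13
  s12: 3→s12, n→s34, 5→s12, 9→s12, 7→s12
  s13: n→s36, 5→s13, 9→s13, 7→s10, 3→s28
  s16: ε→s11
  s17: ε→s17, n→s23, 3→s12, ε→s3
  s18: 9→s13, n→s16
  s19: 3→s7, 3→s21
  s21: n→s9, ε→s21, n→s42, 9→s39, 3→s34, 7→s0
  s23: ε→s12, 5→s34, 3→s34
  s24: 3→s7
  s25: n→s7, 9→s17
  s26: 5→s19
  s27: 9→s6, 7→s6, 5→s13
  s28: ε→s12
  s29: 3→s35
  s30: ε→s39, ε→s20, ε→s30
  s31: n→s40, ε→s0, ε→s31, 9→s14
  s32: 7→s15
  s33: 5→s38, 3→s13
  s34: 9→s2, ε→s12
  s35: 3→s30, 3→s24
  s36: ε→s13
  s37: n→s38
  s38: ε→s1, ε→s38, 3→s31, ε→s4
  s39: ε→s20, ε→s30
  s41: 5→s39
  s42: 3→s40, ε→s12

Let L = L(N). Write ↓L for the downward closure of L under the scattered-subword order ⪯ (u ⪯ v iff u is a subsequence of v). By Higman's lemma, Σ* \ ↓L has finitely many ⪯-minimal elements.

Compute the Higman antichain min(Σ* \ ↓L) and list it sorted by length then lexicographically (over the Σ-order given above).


min(Σ*\↓L) = [3].

|Q|=43, |F|=1, |δ|=78 (29 ε).
min D↑ (2 st, q0=0, F={1}): 0:5→0,7→0,3→1,9→0,n→0 1:5→1,7→1,3→1,9→1,n→1 (ε-aug+det+¬).
'3': |S_i|=[7, 4] end={s12,s2,s28,s34} rej; 1/1 deletions ∈↓L.
1 minimals (antichain).


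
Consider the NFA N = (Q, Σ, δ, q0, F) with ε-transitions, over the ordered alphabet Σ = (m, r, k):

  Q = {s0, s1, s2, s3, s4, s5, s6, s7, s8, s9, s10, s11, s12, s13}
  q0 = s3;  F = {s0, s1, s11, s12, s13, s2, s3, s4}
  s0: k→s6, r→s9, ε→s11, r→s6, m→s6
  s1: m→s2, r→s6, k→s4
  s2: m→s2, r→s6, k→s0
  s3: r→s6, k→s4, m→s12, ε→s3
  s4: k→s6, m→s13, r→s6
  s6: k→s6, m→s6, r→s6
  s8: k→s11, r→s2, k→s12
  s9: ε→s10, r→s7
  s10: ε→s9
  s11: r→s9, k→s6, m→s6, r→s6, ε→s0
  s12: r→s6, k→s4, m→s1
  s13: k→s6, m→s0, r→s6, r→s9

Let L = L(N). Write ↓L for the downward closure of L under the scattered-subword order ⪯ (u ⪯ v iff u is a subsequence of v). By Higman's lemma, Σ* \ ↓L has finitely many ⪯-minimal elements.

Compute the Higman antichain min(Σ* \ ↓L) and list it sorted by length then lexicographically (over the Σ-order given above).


|Q|=14, |F|=8, |δ|=39 (5 ε).
min D↑ (8 st, q0=0, F={2}): 0:m→1,r→2,k→3 1:m→4,r→2,k→3 2:m→2,r→2,k→2 3:m→5,r→2,k→2 4:m→6,r→2,k→3 5:m→7,r→2,k→2 6:m→6,r→2,k→7 7:m→2,r→2,k→2.
'r': run [12, 4] end={s10,s6,s7,s9} ∉↓L; 1/1 deletions ∈↓L.
'kk': N↓-sim [12, 8, 1] end={s6} rej; 2/2 del acc.
'kmmm': N↓-sim [12, 8, 7, 6, 1] end={s6} rej; 4/4 single-dels accept.
'mmmkm': run [12, 11, 10, 8, 6, 1] end={s6} rej; 5/5 del acc.
4 words, ⪯-incomp.

Antichain: [r, kk, kmmm, mmmkm].


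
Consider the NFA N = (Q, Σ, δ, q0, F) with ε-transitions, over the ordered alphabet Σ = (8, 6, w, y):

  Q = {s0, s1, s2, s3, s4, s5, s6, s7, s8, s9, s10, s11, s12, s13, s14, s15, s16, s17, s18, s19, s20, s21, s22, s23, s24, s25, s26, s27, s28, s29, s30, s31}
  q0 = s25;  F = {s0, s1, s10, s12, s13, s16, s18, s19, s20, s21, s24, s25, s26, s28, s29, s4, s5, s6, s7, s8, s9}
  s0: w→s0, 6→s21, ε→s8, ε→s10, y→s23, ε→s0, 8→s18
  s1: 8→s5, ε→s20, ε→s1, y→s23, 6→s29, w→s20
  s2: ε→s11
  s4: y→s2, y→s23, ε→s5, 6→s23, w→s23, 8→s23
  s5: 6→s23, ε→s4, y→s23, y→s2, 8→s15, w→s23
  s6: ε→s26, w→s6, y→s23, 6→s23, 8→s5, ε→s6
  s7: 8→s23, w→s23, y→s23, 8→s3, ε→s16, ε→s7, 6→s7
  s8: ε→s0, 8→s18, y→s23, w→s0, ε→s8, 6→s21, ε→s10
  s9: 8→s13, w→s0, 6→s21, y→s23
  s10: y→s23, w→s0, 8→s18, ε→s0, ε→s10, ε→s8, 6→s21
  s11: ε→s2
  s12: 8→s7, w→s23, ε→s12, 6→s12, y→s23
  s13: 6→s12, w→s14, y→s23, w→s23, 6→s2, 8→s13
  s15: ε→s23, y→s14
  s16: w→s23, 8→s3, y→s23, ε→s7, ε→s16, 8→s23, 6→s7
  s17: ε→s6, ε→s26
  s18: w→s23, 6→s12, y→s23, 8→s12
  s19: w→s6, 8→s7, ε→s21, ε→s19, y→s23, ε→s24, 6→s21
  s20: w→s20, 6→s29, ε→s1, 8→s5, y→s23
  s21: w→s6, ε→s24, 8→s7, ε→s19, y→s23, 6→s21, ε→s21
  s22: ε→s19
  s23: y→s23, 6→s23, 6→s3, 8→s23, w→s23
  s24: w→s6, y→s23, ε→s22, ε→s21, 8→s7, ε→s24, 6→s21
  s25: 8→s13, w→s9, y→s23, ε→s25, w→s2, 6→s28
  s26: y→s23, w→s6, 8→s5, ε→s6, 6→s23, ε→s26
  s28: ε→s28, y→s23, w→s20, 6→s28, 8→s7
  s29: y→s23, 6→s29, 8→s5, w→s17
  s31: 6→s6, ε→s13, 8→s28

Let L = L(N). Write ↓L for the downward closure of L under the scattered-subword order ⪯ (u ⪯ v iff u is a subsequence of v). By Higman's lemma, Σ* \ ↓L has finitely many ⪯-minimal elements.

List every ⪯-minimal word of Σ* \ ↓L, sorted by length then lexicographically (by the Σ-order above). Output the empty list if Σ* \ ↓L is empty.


|Q|=32, |F|=21, |δ|=140 (41 ε).
min D↑ (14 st, q0=0, F={4}): 0:8→1,6→2,w→3,y→4 1:8→1,6→5,w→4,y→4 2:8→6,6→2,w→7,y→4 3:8→1,6→8,w→9,y→4 4:8→4,6→4,w→4,y→4 5:8→6,6→5,w→4,y→4 6:8→4,6→6,w→4,y→4 7:8→10,6→11,w→7,y→4 8:8→6,6→8,w→12,y→4 9:8→13,6→8,w→9,y→4 10:8→4,6→4,w→4,y→4 11:8→10,6→11,w→12,y→4 12:8→10,6→4,w→12,y→4 13:8→5,6→5,w→4,y→4.
'y': run [29, 5] end={s11,s14,s2,s23,s3} — reject; 1/1 single-dels accept.
'8w': run [29, 13, 3] end={s14,s23,s3} — reject; 2/2 deletions ∈↓L.
'688': N↓-sim [29, 22, 10, 4] end={s14,s15,s23,s3} ∉↓L; 3/3 del acc.
'6w86': |S_i|=[29, 22, 14, 8, 2] end={s23,s3} ∉↓L; 4/4 del acc.
'w6w6': run [29, 27, 19, 11, 2] end={s23,s3} rej; 4/4 single-dels accept.
'ww8888': N↓-sim [29, 27, 25, 12, 7, 4, 2] end={s23,s3} — reject; 6/6 deletions ∈↓L.
6 obstructions.

Antichain: [y, 8w, 688, 6w86, w6w6, ww8888].


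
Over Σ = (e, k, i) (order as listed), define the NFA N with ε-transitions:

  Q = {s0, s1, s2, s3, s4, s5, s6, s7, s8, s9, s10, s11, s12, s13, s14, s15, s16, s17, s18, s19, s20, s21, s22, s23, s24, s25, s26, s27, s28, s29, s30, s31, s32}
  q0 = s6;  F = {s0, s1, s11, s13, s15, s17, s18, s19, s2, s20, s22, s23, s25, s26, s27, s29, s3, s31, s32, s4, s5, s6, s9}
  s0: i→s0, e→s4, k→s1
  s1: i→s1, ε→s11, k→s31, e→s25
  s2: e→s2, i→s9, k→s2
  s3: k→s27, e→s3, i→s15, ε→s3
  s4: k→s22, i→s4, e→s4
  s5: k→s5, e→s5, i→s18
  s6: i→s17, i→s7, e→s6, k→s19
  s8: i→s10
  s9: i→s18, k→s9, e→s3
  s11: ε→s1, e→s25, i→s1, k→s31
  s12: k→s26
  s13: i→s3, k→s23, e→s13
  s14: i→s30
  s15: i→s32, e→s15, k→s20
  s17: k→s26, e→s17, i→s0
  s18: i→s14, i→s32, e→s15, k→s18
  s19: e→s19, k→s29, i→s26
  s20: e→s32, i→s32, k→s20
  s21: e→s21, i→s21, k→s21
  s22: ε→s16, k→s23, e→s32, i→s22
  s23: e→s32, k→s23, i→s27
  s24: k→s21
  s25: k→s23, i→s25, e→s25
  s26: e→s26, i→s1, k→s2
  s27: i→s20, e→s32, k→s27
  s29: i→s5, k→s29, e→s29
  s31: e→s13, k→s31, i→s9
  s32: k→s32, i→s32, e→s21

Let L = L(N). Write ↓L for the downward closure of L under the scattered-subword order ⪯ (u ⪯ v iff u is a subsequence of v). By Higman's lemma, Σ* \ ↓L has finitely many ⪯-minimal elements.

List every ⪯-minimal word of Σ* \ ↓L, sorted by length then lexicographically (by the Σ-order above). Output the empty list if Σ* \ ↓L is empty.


A = [kkiiie, iiekee].

|Q|=33, |F|=23, |δ|=82 (4 ε).
min D↑ (23 st, q0=0, F={21}): 0:e→0,k→1,i→2 1:e→1,k→3,i→4 2:e→2,k→4,i→5 3:e→3,k→3,i→6 4:e→4,k→7,i→8 5:e→9,k→8,i→5 6:e→6,k→6,i→10 7:e→7,k→7,i→11 8:e→12,k→13,i→8 9:e→9,k→14,i→9 10:e→15,k→10,i→16 11:e→17,k→11,i→10 12:e→12,k→18,i→12 13:e→19,k→13,i→11 14:e→16,k→18,i→14 15:e→15,k→20,i→16 16:e→21,k→16,i→16 17:e→17,k→22,i→15 18:e→16,k→18,i→22 19:e→19,k→18,i→17 20:e→16,k→20,i→16 21:e→21,k→21,i→21 22:e→16,k→22,i→20 (ε-aug+det+¬).
'kkiiie': N↓-sim [28, 23, 16, 11, 7, 4, 1] end={s21} rej; 6/6 single-dels accept.
'iiekee': N↓-sim [28, 25, 20, 12, 7, 2, 1] end={s21} — reject; 6/6 del acc.
2 minimals (antichain).


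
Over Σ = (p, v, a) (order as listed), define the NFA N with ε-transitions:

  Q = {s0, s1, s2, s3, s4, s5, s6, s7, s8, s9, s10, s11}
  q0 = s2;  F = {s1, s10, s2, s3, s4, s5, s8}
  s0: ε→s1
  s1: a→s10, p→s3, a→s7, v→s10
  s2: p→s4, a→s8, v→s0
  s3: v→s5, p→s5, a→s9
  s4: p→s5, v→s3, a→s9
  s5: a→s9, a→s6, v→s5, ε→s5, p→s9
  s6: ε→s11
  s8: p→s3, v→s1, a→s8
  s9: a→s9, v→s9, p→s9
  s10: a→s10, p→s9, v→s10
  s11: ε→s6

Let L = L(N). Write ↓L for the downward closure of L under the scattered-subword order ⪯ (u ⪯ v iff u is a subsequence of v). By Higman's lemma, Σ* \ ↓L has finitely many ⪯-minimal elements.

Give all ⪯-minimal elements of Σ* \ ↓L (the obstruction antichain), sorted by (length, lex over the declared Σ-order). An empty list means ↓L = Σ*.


|Q|=12, |F|=7, |δ|=30 (4 ε).
min D↑ (8 st, q0=0, F={6}): 0:p→1,v→2,a→3 1:p→4,v→5,a→6 2:p→5,v→7,a→7 3:p→5,v→2,a→3 4:p→6,v→4,a→6 5:p→4,v→4,a→6 6:p→6,v→6,a→6 7:p→6,v→7,a→7.
'pa': N↓-sim [12, 6, 3] end={s11,s6,s9} rej; 2/2 del acc.
'ppp': N↓-sim [12, 6, 4, 1] end={s9} rej; 3/3 single-dels accept.
'vvp': |S_i|=[12, 9, 5, 1] end={s9} ∉↓L; 3/3 deletions ∈↓L.
'vap': N↓-sim [12, 9, 5, 1] end={s9} ∉↓L; 3/3 del acc.
'apvp': N↓-sim [12, 9, 5, 4, 1] end={s9} — reject; 4/4 deletions ∈↓L.
5 obstructions.

min(Σ*\↓L) = [pa, ppp, vvp, vap, apvp].


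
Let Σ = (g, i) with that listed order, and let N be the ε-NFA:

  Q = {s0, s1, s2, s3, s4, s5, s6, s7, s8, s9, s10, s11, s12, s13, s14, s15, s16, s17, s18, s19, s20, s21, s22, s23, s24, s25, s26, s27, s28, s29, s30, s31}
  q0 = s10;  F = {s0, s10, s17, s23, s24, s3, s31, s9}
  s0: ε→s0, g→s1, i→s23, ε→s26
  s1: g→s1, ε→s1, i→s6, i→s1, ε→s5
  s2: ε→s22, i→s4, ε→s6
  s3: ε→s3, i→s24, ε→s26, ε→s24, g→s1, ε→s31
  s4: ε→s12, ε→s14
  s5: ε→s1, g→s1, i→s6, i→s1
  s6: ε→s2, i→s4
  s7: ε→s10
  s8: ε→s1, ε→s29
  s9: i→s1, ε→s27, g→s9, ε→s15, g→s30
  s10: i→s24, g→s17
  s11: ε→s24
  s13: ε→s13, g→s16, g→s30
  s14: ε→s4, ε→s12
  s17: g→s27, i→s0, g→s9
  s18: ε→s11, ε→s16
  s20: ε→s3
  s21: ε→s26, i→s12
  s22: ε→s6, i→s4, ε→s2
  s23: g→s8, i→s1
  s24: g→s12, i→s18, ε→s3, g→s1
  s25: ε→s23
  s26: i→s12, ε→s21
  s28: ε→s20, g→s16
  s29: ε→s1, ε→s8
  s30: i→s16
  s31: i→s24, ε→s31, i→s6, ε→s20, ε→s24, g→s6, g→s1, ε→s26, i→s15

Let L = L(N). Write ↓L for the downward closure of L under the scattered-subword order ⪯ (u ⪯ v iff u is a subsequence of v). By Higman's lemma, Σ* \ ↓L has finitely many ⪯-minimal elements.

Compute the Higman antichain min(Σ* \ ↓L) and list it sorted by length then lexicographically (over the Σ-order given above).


Antichain: [ig, ggi, giii].

|Q|=32, |F|=8, |δ|=76 (39 ε).
min D↑ (7 st, q0=0, F={5}): 0:g→1,i→2 1:g→3,i→4 2:g→5,i→2 3:g→3,i→5 4:g→5,i→6 5:g→5,i→5 6:g→5,i→5 [Hopcroft].
'ig': N↓-sim [27, 22, 10] end={s1,s12,s14,s2,s22,s29,s4,s5,s6,s8} ∉↓L; 2/2 single-dels accept.
'ggi': |S_i|=[27, 20, 15, 9] end={s1,s12,s14,s16,s2,s22,s4,s5,s6} rej; 3/3 del acc.
'giii': N↓-sim [27, 20, 15, 11, 8] end={s1,s12,s14,s2,s22,s4,s5,s6} ∉↓L; 4/4 single-dels accept.
3 minimals (antichain).


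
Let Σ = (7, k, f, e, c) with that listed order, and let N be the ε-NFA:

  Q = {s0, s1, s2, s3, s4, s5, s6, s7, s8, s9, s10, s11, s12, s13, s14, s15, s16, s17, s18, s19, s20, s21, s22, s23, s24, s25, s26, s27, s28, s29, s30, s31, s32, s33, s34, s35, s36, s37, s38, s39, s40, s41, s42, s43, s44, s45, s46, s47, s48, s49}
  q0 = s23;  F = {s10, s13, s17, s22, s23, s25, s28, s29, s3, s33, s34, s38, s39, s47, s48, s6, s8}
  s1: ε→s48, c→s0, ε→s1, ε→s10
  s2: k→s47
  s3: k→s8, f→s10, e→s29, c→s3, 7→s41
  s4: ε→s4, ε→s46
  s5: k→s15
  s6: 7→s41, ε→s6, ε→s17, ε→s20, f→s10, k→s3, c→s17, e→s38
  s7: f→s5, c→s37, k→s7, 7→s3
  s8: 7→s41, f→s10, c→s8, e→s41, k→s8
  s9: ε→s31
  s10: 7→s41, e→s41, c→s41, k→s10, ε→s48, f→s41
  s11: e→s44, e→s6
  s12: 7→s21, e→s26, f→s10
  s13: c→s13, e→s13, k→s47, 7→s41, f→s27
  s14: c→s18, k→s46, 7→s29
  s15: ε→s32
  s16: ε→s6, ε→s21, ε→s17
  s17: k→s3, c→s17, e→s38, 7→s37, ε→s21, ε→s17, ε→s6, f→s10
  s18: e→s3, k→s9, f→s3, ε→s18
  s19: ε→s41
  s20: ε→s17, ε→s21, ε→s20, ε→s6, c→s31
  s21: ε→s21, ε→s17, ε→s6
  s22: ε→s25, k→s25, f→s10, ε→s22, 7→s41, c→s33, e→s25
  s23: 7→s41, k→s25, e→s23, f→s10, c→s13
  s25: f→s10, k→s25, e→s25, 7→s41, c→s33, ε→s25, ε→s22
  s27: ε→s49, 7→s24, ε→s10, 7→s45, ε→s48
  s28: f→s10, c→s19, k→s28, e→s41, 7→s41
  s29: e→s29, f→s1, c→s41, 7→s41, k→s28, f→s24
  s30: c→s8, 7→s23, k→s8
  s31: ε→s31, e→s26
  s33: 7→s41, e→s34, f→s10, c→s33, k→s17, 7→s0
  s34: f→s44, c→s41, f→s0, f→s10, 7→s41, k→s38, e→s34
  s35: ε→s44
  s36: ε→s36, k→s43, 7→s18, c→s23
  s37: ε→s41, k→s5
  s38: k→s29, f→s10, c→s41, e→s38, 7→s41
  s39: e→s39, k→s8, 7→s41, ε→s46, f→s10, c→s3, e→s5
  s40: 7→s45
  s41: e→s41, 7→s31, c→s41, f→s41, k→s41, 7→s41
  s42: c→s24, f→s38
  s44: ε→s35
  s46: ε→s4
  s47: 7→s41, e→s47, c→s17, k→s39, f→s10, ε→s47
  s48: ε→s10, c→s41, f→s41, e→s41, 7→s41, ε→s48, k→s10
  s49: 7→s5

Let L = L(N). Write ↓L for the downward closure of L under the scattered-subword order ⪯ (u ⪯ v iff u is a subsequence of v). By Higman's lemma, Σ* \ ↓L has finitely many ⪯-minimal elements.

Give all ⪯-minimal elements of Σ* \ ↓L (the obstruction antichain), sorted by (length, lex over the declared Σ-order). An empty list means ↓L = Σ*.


Antichain: [7, ff, fe, fc, kcec, ckkke].

|Q|=50, |F|=17, |δ|=172 (43 ε).
min D↑ (15 st, q0=0, F={1}): 0:7→1,k→2,f→3,e→0,c→4 1:7→1,k→1,f→1,e→1,c→1 2:7→1,k→2,f→3,e→2,c→5 3:7→1,k→3,f→1,e→1,c→1 4:7→1,k→6,f→3,e→4,c→4 5:7→1,k→7,f→3,e→8,c→5 6:7→1,k→9,f→3,e→6,c→7 7:7→1,k→10,f→3,e→11,c→7 8:7→1,k→11,f→3,e→8,c→1 9:7→1,k→12,f→3,e→9,c→10 10:7→1,k→12,f→3,e→13,c→10 11:7→1,k→13,f→3,e→11,c→1 12:7→1,k→12,f→3,e→1,c→12 13:7→1,k→14,f→3,e→13,c→1 14:7→1,k→14,f→3,e→1,c→1.
'7': N↓-sim [37, 10] end={s0,s15,s24,s26,s31,s32,s37,s41,s45,s5} rej; 1/1 deletions ∈↓L.
'ff': |S_i|=[37, 16, 3] end={s26,s31,s41} ∉↓L; 2/2 deletions ∈↓L.
'fe': N↓-sim [37, 16, 3] end={s26,s31,s41} — reject; 2/2 del acc.
'fc': |S_i|=[37, 16, 4] end={s0,s26,s31,s41} — reject; 2/2 single-dels accept.
'kcec': N↓-sim [37, 32, 26, 15, 5] end={s0,s19,s26,s31,s41} — reject; 4/4 deletions ∈↓L.
'ckkke': |S_i|=[37, 34, 26, 19, 10, 3] end={s26,s31,s41} rej; 5/5 deletions ∈↓L.
6 words, ⪯-incomp.


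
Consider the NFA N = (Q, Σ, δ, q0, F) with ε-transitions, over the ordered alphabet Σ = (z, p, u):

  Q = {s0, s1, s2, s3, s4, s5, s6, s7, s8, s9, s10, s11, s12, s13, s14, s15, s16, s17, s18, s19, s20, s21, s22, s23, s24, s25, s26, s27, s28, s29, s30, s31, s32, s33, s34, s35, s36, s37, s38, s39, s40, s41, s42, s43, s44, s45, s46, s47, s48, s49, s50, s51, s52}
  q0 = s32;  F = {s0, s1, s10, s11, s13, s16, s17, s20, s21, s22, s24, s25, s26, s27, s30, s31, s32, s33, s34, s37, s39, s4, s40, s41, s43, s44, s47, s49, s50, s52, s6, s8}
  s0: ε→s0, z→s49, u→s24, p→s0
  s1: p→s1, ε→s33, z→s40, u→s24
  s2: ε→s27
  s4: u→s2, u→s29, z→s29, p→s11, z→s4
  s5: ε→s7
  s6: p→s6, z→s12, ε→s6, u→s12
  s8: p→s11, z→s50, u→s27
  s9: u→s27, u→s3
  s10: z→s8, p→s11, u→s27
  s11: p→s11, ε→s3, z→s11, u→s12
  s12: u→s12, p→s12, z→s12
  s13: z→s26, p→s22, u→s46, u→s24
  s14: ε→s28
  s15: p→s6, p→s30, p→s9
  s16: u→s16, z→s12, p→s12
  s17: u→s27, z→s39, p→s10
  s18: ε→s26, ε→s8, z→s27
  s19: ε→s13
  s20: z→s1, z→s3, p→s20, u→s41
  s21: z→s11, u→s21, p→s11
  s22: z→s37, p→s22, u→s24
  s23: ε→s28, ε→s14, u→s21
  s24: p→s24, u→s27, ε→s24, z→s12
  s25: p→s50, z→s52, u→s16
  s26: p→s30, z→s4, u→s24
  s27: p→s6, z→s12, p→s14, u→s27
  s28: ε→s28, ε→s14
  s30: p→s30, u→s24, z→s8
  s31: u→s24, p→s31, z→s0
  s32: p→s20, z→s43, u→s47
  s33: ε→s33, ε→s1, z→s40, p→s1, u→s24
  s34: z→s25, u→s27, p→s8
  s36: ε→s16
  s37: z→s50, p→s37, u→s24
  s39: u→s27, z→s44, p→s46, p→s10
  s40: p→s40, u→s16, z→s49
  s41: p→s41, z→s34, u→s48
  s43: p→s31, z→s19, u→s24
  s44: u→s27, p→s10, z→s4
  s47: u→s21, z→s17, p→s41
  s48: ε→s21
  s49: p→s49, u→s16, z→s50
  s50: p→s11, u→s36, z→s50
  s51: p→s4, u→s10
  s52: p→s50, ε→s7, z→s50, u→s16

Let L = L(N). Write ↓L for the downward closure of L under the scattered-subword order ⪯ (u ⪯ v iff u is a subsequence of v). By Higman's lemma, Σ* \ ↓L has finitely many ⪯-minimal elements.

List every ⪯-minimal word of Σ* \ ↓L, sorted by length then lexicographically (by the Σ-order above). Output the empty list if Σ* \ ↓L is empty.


|Q|=53, |F|=32, |δ|=134 (20 ε).
min D↑ (32 st, q0=0, F={14}): 0:z→1,p→2,u→3 1:z→4,p→5,u→6 2:z→7,p→2,u→8 3:z→9,p→8,u→10 4:z→11,p→12,u→6 5:z→13,p→5,u→6 6:z→14,p→6,u→15 7:z→16,p→7,u→6 8:z→17,p→8,u→10 9:z→18,p→19,u→15 10:z→20,p→20,u→10 11:z→21,p→22,u→6 12:z→23,p→12,u→6 13:z→24,p→13,u→6 14:z→14,p→14,u→14 15:z→14,p→25,u→15 16:z→24,p→16,u→26 17:z→27,p→28,u→15 18:z→29,p→19,u→15 19:z→28,p→20,u→15 20:z→20,p→20,u→14 21:z→21,p→20,u→15 22:z→28,p→22,u→6 23:z→30,p→23,u→6 24:z→30,p→24,u→26 25:z→14,p→25,u→14 26:z→14,p→14,u→26 27:z→31,p→30,u→26 28:z→30,p→20,u→15 29:z→21,p→19,u→15 30:z→30,p→20,u→26 31:z→30,p→30,u→26.
'zuz': |S_i|=[43, 37, 11, 1] end={s12} — reject; 3/3 del acc.
'uuzu': run [43, 28, 13, 3, 1] end={s12} — reject; 4/4 del acc.
'uupu': N↓-sim [43, 28, 13, 6, 1] end={s12} ∉↓L; 4/4 del acc.
'pzzup': run [43, 31, 22, 11, 3, 1] end={s12} rej; 5/5 single-dels accept.
'uzppu': |S_i|=[43, 28, 23, 13, 6, 1] end={s12} rej; 5/5 del acc.
'zzzzpu': |S_i|=[43, 37, 31, 23, 14, 6, 1] end={s12} — reject; 6/6 del acc.
6 words, ⪯-incomp.

Antichain: [zuz, uuzu, uupu, pzzup, uzppu, zzzzpu].


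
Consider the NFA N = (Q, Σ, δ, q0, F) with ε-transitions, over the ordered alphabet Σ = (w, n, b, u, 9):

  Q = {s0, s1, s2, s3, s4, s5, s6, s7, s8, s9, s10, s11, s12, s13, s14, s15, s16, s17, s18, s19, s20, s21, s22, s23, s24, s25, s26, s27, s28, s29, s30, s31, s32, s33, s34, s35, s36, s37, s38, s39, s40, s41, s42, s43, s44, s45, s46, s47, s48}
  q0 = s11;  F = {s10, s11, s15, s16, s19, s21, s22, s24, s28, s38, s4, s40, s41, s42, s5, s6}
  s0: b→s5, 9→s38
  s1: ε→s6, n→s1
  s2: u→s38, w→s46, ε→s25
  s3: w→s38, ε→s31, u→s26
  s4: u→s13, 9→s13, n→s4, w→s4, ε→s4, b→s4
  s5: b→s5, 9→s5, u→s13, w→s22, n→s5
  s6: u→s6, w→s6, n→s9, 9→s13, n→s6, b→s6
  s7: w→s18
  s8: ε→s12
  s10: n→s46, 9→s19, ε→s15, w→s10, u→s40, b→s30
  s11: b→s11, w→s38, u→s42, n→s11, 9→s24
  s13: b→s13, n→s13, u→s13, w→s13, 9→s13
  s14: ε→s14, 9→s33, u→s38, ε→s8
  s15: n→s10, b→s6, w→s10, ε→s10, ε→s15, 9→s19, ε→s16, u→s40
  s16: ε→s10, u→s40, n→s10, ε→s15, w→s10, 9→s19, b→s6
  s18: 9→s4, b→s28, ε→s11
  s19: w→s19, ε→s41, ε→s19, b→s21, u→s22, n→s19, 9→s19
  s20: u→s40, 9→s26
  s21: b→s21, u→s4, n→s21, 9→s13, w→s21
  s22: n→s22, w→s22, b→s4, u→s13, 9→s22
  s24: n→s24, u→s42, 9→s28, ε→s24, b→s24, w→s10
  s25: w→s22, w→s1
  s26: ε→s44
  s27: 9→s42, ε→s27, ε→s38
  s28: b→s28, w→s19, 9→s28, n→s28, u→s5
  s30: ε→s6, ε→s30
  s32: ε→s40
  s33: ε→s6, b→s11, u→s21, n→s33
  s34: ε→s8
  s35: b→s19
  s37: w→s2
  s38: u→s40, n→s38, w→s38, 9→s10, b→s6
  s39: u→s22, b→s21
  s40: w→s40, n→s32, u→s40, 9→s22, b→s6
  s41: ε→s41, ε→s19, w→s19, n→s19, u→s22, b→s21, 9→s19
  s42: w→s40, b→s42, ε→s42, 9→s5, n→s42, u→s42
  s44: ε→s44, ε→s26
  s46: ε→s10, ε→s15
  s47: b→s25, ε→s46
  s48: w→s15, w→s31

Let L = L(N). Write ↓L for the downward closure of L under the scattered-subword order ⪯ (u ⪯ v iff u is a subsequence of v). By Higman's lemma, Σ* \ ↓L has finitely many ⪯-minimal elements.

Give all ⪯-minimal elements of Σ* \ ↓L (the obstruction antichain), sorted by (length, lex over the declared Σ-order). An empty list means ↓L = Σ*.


|Q|=49, |F|=16, |δ|=146 (33 ε).
min D↑ (14 st, q0=0, F={9}): 0:w→1,n→0,b→0,u→2,9→3 1:w→1,n→1,b→4,u→5,9→6 2:w→5,n→2,b→2,u→2,9→7 3:w→6,n→3,b→3,u→2,9→8 4:w→4,n→4,b→4,u→4,9→9 5:w→5,n→5,b→4,u→5,9→10 6:w→6,n→6,b→4,u→5,9→11 7:w→10,n→7,b→7,u→9,9→7 8:w→11,n→8,b→8,u→7,9→8 9:w→9,n→9,b→9,u→9,9→9 10:w→10,n→10,b→12,u→9,9→10 11:w→11,n→11,b→13,u→10,9→11 12:w→12,n→12,b→12,u→9,9→9 13:w→13,n→13,b→13,u→12,9→9 (ε-aug+det+¬).
'wb9': |S_i|=[21, 16, 6, 1] end={s13} rej; 3/3 single-dels accept.
'u9u': N↓-sim [21, 9, 4, 1] end={s13} rej; 3/3 single-dels accept.
'99uu': |S_i|=[21, 19, 8, 4, 1] end={s13} ∉↓L; 4/4 single-dels accept.
3 words, ⪯-incomp.

Antichain: [wb9, u9u, 99uu].


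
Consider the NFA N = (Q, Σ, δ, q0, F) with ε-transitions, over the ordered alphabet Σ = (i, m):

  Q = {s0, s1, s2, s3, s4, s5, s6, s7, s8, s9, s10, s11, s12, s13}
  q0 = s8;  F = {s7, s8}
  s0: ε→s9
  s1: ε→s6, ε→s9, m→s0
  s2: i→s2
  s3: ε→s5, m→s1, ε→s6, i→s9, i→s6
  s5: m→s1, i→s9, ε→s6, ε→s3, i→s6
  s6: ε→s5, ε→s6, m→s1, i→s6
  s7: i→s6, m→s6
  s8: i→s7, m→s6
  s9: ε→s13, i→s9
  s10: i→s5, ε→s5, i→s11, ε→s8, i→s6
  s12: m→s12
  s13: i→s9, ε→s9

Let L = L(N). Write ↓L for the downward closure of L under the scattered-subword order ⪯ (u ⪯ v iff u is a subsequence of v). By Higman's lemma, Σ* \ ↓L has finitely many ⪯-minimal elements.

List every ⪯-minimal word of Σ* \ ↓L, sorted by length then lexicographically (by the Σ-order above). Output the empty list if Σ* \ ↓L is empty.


A = [m, ii].

|Q|=14, |F|=2, |δ|=33 (13 ε).
min D↑ (3 st, q0=0, F={2}): 0:i→1,m→2 1:i→2,m→2 2:i→2,m→2 (ε-aug+det+¬).
'm': run [9, 7] end={s0,s1,s13,s3,s5,s6,s9} ∉↓L; 1/1 deletions ∈↓L.
'ii': N↓-sim [9, 8, 7] end={s0,s1,s13,s3,s5,s6,s9} — reject; 2/2 del acc.
2 words, ⪯-incomp.
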